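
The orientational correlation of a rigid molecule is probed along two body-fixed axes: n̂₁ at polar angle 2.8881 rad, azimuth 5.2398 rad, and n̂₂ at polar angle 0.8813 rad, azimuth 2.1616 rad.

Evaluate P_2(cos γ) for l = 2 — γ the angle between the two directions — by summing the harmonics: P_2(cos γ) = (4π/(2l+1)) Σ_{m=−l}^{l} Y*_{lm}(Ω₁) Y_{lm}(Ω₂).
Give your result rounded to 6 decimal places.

0.481548

Term-by-term m-sum for l=2 (normalisation 4π/5 = 2.513274):
  m=-2: Y*=-0.011986-0.021131i  Y=-0.087254+0.212758i  product +0.005542-0.000706i
  m=-1: Y*=-0.094395+0.162067i  Y=-0.211220-0.314915i  product +0.070976-0.004505i
  m=+0: Y*=+0.571275-0.000000i  Y=+0.067511+0.000000i  product +0.038567+0.000000i
  m=+1: Y*=+0.094395+0.162067i  Y=+0.211220-0.314915i  product +0.070976+0.004505i
  m=+2: Y*=-0.011986+0.021131i  Y=-0.087254-0.212758i  product +0.005542+0.000706i
Total Σ_m = +0.191602+0.000000i. Multiply by 2.513274: +0.481548+0.000000i. P_2(cos γ) = 0.481548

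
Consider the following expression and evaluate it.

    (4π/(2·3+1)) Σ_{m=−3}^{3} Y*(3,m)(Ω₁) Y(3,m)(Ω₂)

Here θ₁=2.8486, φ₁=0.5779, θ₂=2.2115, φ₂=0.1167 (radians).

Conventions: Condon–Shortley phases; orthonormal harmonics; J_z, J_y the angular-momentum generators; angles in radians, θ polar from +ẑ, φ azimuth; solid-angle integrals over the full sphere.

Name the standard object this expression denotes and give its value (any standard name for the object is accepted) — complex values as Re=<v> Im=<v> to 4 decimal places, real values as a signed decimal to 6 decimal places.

This sum is the spherical-harmonic addition theorem: it equals the Legendre polynomial P_l(cos γ) of the angle γ between the two directions.
Term-by-term m-sum for l=3 (normalisation 4π/7 = 1.795196):
  m=-3: (-0.00163 + 0.00992j) × (0.20192 - 0.07373j) = 0.00040 + 0.00212j  (running Σ = 0.00040 + 0.00212j)
  m=-2: (-0.03291 - 0.07469j) × (-0.38197 + 0.09081j) = 0.01935 + 0.02554j  (running Σ = 0.01975 + 0.02766j)
  m=-1: (0.28012 + 0.18269j) × (0.20241 - 0.02373j) = 0.06103 + 0.03033j  (running Σ = 0.08079 + 0.05799j)
  m=0: (-0.56553 + 0.00000j) × (0.27068 + 0.00000j) = -0.15308 + 0.00000j  (running Σ = -0.07229 + 0.05799j)
  m=1: (-0.28012 + 0.18269j) × (-0.20241 - 0.02373j) = 0.06103 - 0.03033j  (running Σ = -0.01126 + 0.02766j)
  m=2: (-0.03291 + 0.07469j) × (-0.38197 - 0.09081j) = 0.01935 - 0.02554j  (running Σ = 0.00810 + 0.00212j)
  m=3: (0.00163 + 0.00992j) × (-0.20192 - 0.07373j) = 0.00040 - 0.00212j  (running Σ = 0.00850 + 0.00000j)
Σ over m = 0.00850 + 0.00000j; ×(4π/7) → 0.01526 + 0.00000j. Real part: 0.015256

Legendre polynomial (addition theorem), +0.015256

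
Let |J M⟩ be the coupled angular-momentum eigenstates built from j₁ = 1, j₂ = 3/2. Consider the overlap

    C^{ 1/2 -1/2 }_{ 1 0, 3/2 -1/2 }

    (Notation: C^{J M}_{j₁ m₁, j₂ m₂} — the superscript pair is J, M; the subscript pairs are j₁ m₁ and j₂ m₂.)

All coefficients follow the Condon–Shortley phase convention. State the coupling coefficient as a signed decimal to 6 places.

−√(1/3) = -0.577350

triangle: 2!*0!*1!/4! = 2/24
(j±m)!: 1!*1!*1!*2!*0!*1! = 2
prefactor² = (2J+1)*Δ*N² = 1/3
  k=1: −1/(1!*1!*0!*0!*0!*1!) = -1
Σ = -1  ⇒  CG² = 1/3*(-1)² = 1/3
CG = −√(1/3) = -0.577350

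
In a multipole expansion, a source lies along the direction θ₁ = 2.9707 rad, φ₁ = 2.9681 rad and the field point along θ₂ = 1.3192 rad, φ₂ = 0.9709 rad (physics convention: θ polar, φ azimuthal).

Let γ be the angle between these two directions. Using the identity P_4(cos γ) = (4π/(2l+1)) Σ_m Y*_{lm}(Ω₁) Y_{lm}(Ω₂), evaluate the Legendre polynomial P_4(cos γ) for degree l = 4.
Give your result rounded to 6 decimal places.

Term-by-term m-sum for l=4 (normalisation 4π/9 = 1.396263):
  [-4]  conj(Y_{4,-4})(Ω₁) = (0.000285, -0.000237) ; Y_{4,-4}(Ω₂) = (-0.287017, 0.263131) ; Δ = (-0.000019, 0.000143)
  [-3]  conj(Y_{4,-3})(Ω₁) = (0.005263, -0.003017) ; Y_{4,-3}(Ω₂) = (-0.275706, -0.064233) ; Δ = (-0.001645, 0.000494)
  [-2]  conj(Y_{4,-2})(Ω₁) = (0.052747, -0.019074) ; Y_{4,-2}(Ω₂) = (0.064410, 0.165571) ; Δ = (0.006556, 0.007505)
  [-1]  conj(Y_{4,-1})(Ω₁) = (0.296559, -0.051973) ; Y_{4,-1}(Ω₂) = (-0.165255, 0.241606) ; Δ = (-0.036451, 0.080239)
  [+0]  conj(Y_{4,0})(Ω₁) = (0.727004, -0.000000) ; Y_{4,0}(Ω₂) = (0.134892, 0.000000) ; Δ = (0.098067, 0.000000)
  [+1]  conj(Y_{4,1})(Ω₁) = (-0.296559, -0.051973) ; Y_{4,1}(Ω₂) = (0.165255, 0.241606) ; Δ = (-0.036451, -0.080239)
  [+2]  conj(Y_{4,2})(Ω₁) = (0.052747, 0.019074) ; Y_{4,2}(Ω₂) = (0.064410, -0.165571) ; Δ = (0.006556, -0.007505)
  [+3]  conj(Y_{4,3})(Ω₁) = (-0.005263, -0.003017) ; Y_{4,3}(Ω₂) = (0.275706, -0.064233) ; Δ = (-0.001645, -0.000494)
  [+4]  conj(Y_{4,4})(Ω₁) = (0.000285, 0.000237) ; Y_{4,4}(Ω₂) = (-0.287017, -0.263131) ; Δ = (-0.000019, -0.000143)
Σ over m = (0.034949, 0.000000); ×(4π/9) → (0.048797, 0.000000). Real part: 0.048797

0.048797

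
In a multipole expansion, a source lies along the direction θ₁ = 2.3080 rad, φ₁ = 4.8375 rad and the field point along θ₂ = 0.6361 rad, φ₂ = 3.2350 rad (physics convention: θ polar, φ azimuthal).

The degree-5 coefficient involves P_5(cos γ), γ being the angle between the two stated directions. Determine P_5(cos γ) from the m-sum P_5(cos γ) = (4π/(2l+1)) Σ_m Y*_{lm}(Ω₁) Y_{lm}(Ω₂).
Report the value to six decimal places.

Summing Y*_{l m}(θ₁,φ₁)·Y_{l m}(θ₂,φ₂) over m ∈ [−5, 5]; prefactor 4π/(2·5+1) = 1.142397:
  [-5]  conj(Y_{5,-5})(Ω₁) = (0.060449, -0.083687) ; Y_{5,-5}(Ω₂) = (-0.030663, 0.015461) ; Δ = (-0.000560, 0.003501)
  [-4]  conj(Y_{5,-4})(Ω₁) = (-0.260068, -0.142226) ; Y_{5,-4}(Ω₂) = (0.136901, -0.053671) ; Δ = (-0.043237, -0.005513)
  [-3]  conj(Y_{5,-3})(Ω₁) = (-0.157831, 0.400575) ; Y_{5,-3}(Ω₂) = (-0.336212, 0.096760) ; Δ = (0.014305, -0.149950)
  [-2]  conj(Y_{5,-2})(Ω₁) = (0.215164, 0.054991) ; Y_{5,-2}(Ω₂) = (0.444988, -0.084111) ; Δ = (0.100371, 0.006373)
  [-1]  conj(Y_{5,-1})(Ω₁) = (-0.030720, 0.244258) ; Y_{5,-1}(Ω₂) = (-0.139041, 0.013025) ; Δ = (0.001090, -0.034362)
  [+0]  conj(Y_{5,0})(Ω₁) = (0.296170, -0.000000) ; Y_{5,0}(Ω₂) = (-0.368462, 0.000000) ; Δ = (-0.109128, 0.000000)
  [+1]  conj(Y_{5,1})(Ω₁) = (0.030720, 0.244258) ; Y_{5,1}(Ω₂) = (0.139041, 0.013025) ; Δ = (0.001090, 0.034362)
  [+2]  conj(Y_{5,2})(Ω₁) = (0.215164, -0.054991) ; Y_{5,2}(Ω₂) = (0.444988, 0.084111) ; Δ = (0.100371, -0.006373)
  [+3]  conj(Y_{5,3})(Ω₁) = (0.157831, 0.400575) ; Y_{5,3}(Ω₂) = (0.336212, 0.096760) ; Δ = (0.014305, 0.149950)
  [+4]  conj(Y_{5,4})(Ω₁) = (-0.260068, 0.142226) ; Y_{5,4}(Ω₂) = (0.136901, 0.053671) ; Δ = (-0.043237, 0.005513)
  [+5]  conj(Y_{5,5})(Ω₁) = (-0.060449, -0.083687) ; Y_{5,5}(Ω₂) = (0.030663, 0.015461) ; Δ = (-0.000560, -0.003501)
Accumulated sum (0.034810, -0.000000); after 4π/(2l+1) scaling, (0.039767, -0.000000) ⇒ P_5 = 0.039767

0.039767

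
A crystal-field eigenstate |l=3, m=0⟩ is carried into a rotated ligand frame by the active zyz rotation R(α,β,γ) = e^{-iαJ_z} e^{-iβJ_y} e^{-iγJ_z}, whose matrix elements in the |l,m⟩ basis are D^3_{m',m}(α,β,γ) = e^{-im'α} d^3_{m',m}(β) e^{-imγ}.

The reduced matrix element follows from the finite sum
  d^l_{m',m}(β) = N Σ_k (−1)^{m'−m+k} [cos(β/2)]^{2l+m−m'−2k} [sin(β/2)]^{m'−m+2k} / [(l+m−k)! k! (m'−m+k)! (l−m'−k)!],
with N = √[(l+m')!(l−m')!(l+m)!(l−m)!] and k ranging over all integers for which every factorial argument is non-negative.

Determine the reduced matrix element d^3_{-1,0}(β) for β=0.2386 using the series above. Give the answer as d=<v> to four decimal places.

d^3_{-1,0}(β=0.2386) via the finite sum:
c=cos(0.238600/2)=0.992892, s=sin(0.238600/2)=0.119017; N=√[2·24·6·6]=41.569219
k∈{1,2,3} keeps every argument non-negative
  k=1: (−1)^0·41.5692/(12)·0.9929^5·0.1190^1 = +0.397842
  k=2: (−1)^1·41.5692/(4)·0.9929^3·0.1190^3 = -0.017149
  k=3: (−1)^2·41.5692/(12)·0.9929^1·0.1190^5 = +0.000082
d^3_{-1,0}(0.2386) = +0.397842 -0.017149 +0.000082 = +0.380775

d=0.3808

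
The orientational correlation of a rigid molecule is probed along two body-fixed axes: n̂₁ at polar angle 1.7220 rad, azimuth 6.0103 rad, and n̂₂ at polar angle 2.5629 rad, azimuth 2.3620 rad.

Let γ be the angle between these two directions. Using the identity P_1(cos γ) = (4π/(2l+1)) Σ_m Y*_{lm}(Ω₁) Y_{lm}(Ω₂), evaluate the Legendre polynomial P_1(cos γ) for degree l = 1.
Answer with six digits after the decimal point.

-0.346648

Addition theorem: P_1(cos γ) = (4π/3) Σ_m Y*_{lm}(Ω₁) Y_{lm}(Ω₂), m = −1…1:
  m=-1: (0.32891 - 0.09205j) × (-0.13439 - 0.13284j) = -0.05643 - 0.03132j  (running Σ = -0.05643 - 0.03132j)
  m=0: (-0.07360 + 0.00000j) × (-0.40905 + 0.00000j) = 0.03010 + 0.00000j  (running Σ = -0.02633 - 0.03132j)
  m=1: (-0.32891 - 0.09205j) × (0.13439 - 0.13284j) = -0.05643 + 0.03132j  (running Σ = -0.08276 + 0.00000j)
Accumulated sum -0.08276 + 0.00000j; after 4π/(2l+1) scaling, -0.34665 + 0.00000j ⇒ P_1 = -0.346648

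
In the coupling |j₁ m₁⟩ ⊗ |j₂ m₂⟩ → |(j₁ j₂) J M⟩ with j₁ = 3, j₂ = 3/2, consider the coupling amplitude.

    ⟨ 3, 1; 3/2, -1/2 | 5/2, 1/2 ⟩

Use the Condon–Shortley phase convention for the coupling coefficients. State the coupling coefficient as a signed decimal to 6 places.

j₁+j₂−J=2  J+j₁−j₂=4  J−j₁+j₂=1  j₁+j₂+J+1=8
(j₁±m₁, j₂±m₂, J±M) = (4,2,1,2,3,2)
P² = 288/35
sum k=0..1:
  [0] +1/8 = 1/8
  [1] −1/6 = -1/6
S = -1/24
C² = P²·S² = 1/70 ; C = -0.119523

-0.119523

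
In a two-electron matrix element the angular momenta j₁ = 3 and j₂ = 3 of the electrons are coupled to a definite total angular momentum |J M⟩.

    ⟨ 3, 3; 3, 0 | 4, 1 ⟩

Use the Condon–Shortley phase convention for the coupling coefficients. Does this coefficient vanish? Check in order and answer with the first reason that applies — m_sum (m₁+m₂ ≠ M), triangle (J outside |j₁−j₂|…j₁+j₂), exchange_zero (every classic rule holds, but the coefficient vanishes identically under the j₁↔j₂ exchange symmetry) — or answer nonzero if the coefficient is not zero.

m-sum: m₁+m₂ = 3+0 = 3, M = 1  ✗ ⇒ coefficient is 0

m_sum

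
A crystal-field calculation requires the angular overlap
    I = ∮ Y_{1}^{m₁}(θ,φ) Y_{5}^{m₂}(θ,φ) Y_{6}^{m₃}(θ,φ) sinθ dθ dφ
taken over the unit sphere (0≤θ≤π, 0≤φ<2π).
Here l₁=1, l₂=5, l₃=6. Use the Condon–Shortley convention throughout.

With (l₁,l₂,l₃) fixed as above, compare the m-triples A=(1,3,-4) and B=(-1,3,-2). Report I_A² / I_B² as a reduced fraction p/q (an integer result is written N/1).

15/2

l's match ⇒ only the (l;m) 3-j factors differ between A and B.
A: triangle coeff Δ(1,5,6) = 1/858; Σ_t [0,0]: t=0:+1/161280 = 1/161280; (3j)²=15/286 [(1 5 6; 1 3 -4)], sign=+1
B: triangle coeff Δ(1,5,6) = 1/858; Σ_t [0,0]: t=0:+1/161280 = 1/161280; (3j)²=1/143 [(1 5 6; -1 3 -2)], sign=+1
I_A²/I_B² = (15/286)/(1/143) = 15/2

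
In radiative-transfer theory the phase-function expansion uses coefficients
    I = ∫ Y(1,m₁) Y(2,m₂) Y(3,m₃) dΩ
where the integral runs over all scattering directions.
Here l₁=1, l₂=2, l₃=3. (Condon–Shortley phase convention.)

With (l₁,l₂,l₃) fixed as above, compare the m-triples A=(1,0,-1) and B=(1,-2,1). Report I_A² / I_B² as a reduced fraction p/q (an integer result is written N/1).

Same 1,2,3: normalisation and zero-m 3j drop out of the ratio.
A: Δ: 0! 2! 4! / 7! → 1/105; sum: t=0:+1/8 = 1/8; 3j²(1 2 3; 1 0 -1) = Δ·Π!·Σ² = 2/35  (sign +1)
B: Δ: 0! 2! 4! / 7! → 1/105; sum: t=0:+1/48 = 1/48; 3j²(1 2 3; 1 -2 1) = Δ·Π!·Σ² = 1/105  (sign +1)
I_A²/I_B² = (2/35)/(1/105) = 6/1

6/1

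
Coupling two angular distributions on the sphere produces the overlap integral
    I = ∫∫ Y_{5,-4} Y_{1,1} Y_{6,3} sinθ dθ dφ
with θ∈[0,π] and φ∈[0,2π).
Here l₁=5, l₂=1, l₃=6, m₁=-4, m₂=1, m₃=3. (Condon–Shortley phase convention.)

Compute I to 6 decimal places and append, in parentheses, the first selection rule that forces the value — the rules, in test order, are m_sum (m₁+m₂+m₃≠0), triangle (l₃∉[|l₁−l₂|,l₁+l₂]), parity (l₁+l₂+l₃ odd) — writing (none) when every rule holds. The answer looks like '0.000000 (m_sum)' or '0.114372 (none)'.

-0.070770 (none)

Checks pass: Σm=0; 12 even; l₃=6∈[4,6].
(2·5+1)(2·1+1)(2·6+1) = 429
Δ: 0! 10! 2! / 13! → 1/858
sum: t=0:+1/14400 = 1/14400
3j²(5 1 6; 0 0 0) = Δ·Π!·Σ² = 6/143  (sign +1)
sum: t=0:+1/725760 = 1/725760
3j²(5 1 6; -4 1 3) = Δ·Π!·Σ² = 1/286  (sign -1)
combine: 4πI² = 429·6/143·1/286 = 9/143
take √, sign -1: I = -0.07076985
No selection rule forces the value: the integral is nonzero (none).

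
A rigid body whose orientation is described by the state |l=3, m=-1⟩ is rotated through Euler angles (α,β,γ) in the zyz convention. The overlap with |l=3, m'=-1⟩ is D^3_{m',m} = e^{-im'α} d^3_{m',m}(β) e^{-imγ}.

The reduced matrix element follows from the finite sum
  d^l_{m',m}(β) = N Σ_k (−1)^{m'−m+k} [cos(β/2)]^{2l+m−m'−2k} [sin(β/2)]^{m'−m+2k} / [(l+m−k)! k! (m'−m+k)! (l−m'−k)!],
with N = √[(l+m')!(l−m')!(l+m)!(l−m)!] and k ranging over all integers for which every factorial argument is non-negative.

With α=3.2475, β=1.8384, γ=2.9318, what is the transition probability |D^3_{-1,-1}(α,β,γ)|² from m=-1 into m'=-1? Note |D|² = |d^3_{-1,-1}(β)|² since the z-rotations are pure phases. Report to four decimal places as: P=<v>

P=0.0613

D^3_{-1,-1}(3.2475,1.8384,2.9318) = e^{-i·-1·3.2475}·d^3_{-1,-1}(1.8384)·e^{-i·-1·2.9318}. Compute d first:
c=cos(1.838400/2)=0.606456, s=sin(1.838400/2)=0.795117; N=√[2·24·2·24]=48.000000
Admissible k: 0..2 (factorial args all ≥0)
  k=0: (−1)^0·48.0000/(48)·0.6065^6·0.7951^0 = +0.049751
  k=1: (−1)^1·48.0000/(6)·0.6065^4·0.7951^2 = -0.684148
  k=2: (−1)^2·48.0000/(8)·0.6065^2·0.7951^4 = +0.882011
d^3_{-1,-1}(1.8384) = +0.049751 -0.684148 +0.882011 = +0.247613
|D^3_{-1,-1}|² = |d^3_{-1,-1}(β)|² = (+0.247613)² = 0.061312 (the z-rotation phases have unit modulus)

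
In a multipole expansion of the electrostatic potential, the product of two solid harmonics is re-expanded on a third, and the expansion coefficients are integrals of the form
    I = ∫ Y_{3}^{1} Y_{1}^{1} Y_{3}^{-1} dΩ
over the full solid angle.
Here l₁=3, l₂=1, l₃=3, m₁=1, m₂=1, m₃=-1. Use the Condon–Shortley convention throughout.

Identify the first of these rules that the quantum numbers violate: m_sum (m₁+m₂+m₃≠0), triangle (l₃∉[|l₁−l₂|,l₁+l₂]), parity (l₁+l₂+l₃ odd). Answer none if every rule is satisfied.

m_sum

m₁+m₂+m₃ = 1 + 1 − 1 = 1  ✗
triangle: |3−1|=2 ≤ l₃=3 ≤ 3+1=4
parity: l₁+l₂+l₃ = 7 is odd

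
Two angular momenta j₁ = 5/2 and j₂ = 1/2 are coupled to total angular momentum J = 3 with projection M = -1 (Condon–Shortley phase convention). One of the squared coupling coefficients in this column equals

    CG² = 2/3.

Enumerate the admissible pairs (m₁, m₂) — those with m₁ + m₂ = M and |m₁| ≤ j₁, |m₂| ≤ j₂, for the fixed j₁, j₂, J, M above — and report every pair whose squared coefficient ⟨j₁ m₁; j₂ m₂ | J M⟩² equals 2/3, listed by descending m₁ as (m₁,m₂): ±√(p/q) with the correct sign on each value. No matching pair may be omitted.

Admissible pairs with m₁+m₂ = M = -1: (-3/2,1/2), (-1/2,-1/2)
  (m₁,m₂)=(-1/2,-1/2): CG² = 2/3, CG = +√(2/3)   ← matches the target
  (m₁,m₂)=(-3/2,1/2): CG² = 1/3, CG = +√(1/3)
Pairs with CG² = 2/3: (-1/2,-1/2): +√(2/3)

(-1/2,-1/2): +√(2/3)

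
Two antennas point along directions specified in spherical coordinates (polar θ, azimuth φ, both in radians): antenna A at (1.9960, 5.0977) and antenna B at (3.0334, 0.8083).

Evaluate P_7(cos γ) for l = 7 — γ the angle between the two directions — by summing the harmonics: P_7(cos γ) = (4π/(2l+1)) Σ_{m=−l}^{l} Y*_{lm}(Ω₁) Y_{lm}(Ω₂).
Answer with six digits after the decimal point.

Term-by-term m-sum for l=7 (normalisation 4π/15 = 0.837758):
  m=-7: (-0.111913, -0.235019) × (0.000000, 0.000000) = (0.000000, -0.000000)  (running Σ = (0.000000, -0.000000))
  m=-6: (-0.297737, 0.325377) × (-0.000000, -0.000003) = (0.000001, 0.000001)  (running Σ = (0.000001, 0.000001))
  m=-5: (0.261529, 0.097176) × (-0.000040, 0.000050) = (-0.000015, 0.000009)  (running Σ = (-0.000014, 0.000010))
  m=-4: (0.004853, 0.164177) × (0.000973, -0.000089) = (0.000019, 0.000159)  (running Σ = (0.000005, 0.000169))
  m=-3: (0.313049, -0.137875) × (-0.008135, -0.007087) = (-0.003524, -0.001097)  (running Σ = (-0.003518, -0.000928))
  m=-2: (0.016247, 0.015773) × (0.003817, 0.083281) = (-0.001252, 0.001413)  (running Σ = (-0.004770, 0.000485))
  m=-1: (0.125809, -0.310192) × (0.281416, -0.294610) = (-0.055981, -0.124358)  (running Σ = (-0.060751, -0.123872))
  m=0: (-0.018275, -0.000000) × (-0.920623, 0.000000) = (0.016824, 0.000000)  (running Σ = (-0.043927, -0.123872))
  m=1: (-0.125809, -0.310192) × (-0.281416, -0.294610) = (-0.055981, 0.124358)  (running Σ = (-0.099908, 0.000485))
  m=2: (0.016247, -0.015773) × (0.003817, -0.083281) = (-0.001252, -0.001413)  (running Σ = (-0.101160, -0.000928))
  m=3: (-0.313049, -0.137875) × (0.008135, -0.007087) = (-0.003524, 0.001097)  (running Σ = (-0.104683, 0.000169))
  m=4: (0.004853, -0.164177) × (0.000973, 0.000089) = (0.000019, -0.000159)  (running Σ = (-0.104664, 0.000010))
  m=5: (-0.261529, 0.097176) × (0.000040, 0.000050) = (-0.000015, -0.000009)  (running Σ = (-0.104679, 0.000001))
  m=6: (-0.297737, -0.325377) × (-0.000000, 0.000003) = (0.000001, -0.000001)  (running Σ = (-0.104678, -0.000000))
  m=7: (0.111913, -0.235019) × (-0.000000, 0.000000) = (0.000000, 0.000000)  (running Σ = (-0.104678, -0.000000))
Total Σ_m = (-0.104678, -0.000000). Multiply by 0.837758: (-0.087695, -0.000000). P_7(cos γ) = -0.087695

-0.087695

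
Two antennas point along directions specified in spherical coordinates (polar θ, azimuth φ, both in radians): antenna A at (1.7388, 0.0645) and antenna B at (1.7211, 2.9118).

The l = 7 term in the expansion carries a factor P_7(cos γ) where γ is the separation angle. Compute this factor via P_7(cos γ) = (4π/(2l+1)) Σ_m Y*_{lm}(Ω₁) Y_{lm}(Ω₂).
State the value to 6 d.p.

0.337352

Summing Y*_{l m}(θ₁,φ₁)·Y_{l m}(θ₂,φ₂) over m ∈ [−7, 7]; prefactor 4π/(2·7+1) = 0.837758:
  m=-7: Y*=0.40742 + 0.19756j  Y=0.01743 - 0.46156j  product 0.09829 - 0.18460j
  m=-6: Y*=-0.26609 - 0.10844j  Y=-0.04995 - 0.25692j  product -0.01457 + 0.07378j
  m=-5: Y*=-0.20635 - 0.06896j  Y=0.10058 + 0.22411j  product -0.00530 - 0.05318j
  m=-4: Y*=0.29557 + 0.07800j  Y=0.17250 + 0.22615j  product 0.03335 + 0.08030j
  m=-3: Y*=0.13176 + 0.02582j  Y=-0.13137 - 0.10829j  product -0.01451 - 0.01766j
  m=-2: Y*=-0.30354 - 0.03938j  Y=-0.25874 - 0.12806j  product 0.07350 + 0.04906j
  m=-1: Y*=-0.10073 - 0.00651j  Y=0.13634 + 0.03189j  product -0.01353 - 0.00410j
  m=+0: Y*=0.30515 + 0.00000j  Y=0.28916 + 0.00000j  product 0.08824 + 0.00000j
  m=+1: Y*=0.10073 - 0.00651j  Y=-0.13634 + 0.03189j  product -0.01353 + 0.00410j
  m=+2: Y*=-0.30354 + 0.03938j  Y=-0.25874 + 0.12806j  product 0.07350 - 0.04906j
  m=+3: Y*=-0.13176 + 0.02582j  Y=0.13137 - 0.10829j  product -0.01451 + 0.01766j
  m=+4: Y*=0.29557 - 0.07800j  Y=0.17250 - 0.22615j  product 0.03335 - 0.08030j
  m=+5: Y*=0.20635 - 0.06896j  Y=-0.10058 + 0.22411j  product -0.00530 + 0.05318j
  m=+6: Y*=-0.26609 + 0.10844j  Y=-0.04995 + 0.25692j  product -0.01457 - 0.07378j
  m=+7: Y*=-0.40742 + 0.19756j  Y=-0.01743 - 0.46156j  product 0.09829 + 0.18460j
Total Σ_m = 0.40268 + 0.00000j. Multiply by 0.837758: 0.33735 + 0.00000j. P_7(cos γ) = 0.337352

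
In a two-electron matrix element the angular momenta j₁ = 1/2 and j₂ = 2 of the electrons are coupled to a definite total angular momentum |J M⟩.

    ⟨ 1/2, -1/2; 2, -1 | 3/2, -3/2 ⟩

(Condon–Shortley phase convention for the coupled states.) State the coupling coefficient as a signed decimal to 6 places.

-0.447214  (= −√(1/5))

√[4·1!0!3!/5! · 0!1!1!3!0!3!] = √(36/5)
  +(−1)^1/∏(1,0,0,0,0,3)! = -1/6  (running -1/6)
⟨..|..⟩ = √(36/5)·(-1/6) = -0.447214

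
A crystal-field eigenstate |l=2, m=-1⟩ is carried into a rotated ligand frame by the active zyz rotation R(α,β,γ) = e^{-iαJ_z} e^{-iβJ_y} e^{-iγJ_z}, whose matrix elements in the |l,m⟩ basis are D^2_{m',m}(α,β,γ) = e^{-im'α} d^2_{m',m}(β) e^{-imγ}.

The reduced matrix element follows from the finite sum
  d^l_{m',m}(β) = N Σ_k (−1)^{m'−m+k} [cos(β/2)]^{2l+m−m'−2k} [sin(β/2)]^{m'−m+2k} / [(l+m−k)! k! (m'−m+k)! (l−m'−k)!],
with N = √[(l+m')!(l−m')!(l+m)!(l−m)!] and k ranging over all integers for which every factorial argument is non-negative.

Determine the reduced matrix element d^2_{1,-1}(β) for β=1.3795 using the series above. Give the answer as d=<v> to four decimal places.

d^2_{1,-1}(β=1.3795) via the finite sum:
With c≡cos(β/2)=0.771405 and s≡sin(β/2)=0.636344, N=[6·1·1·6]^{1/2}=6.000000
k∈{0,1} keeps every argument non-negative
  k=0: (−1)^2·6.0000/(2)·0.7714^2·0.6363^2 = +0.722887
  k=1: (−1)^3·6.0000/(6)·0.7714^0·0.6363^4 = -0.163972
d^2_{1,-1}(1.3795) = +0.722887 -0.163972 = +0.558916

d=0.5589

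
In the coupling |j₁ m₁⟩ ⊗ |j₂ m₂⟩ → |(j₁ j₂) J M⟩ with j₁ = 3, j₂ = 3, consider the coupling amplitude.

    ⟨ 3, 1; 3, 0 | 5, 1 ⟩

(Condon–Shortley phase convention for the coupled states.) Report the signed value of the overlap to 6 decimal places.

+√(5/42) = +0.345033

j₁+j₂−J=1  J+j₁−j₂=5  J−j₁+j₂=5  j₁+j₂+J+1=12
(j₁±m₁, j₂±m₂, J±M) = (4,2,3,3,6,4)
P² = 69120/7
sum k=0..1:
  [0] +1/144 = 1/144
  [1] −1/288 = -1/288
S = 1/288
C² = P²·S² = 5/42 ; C = +0.345033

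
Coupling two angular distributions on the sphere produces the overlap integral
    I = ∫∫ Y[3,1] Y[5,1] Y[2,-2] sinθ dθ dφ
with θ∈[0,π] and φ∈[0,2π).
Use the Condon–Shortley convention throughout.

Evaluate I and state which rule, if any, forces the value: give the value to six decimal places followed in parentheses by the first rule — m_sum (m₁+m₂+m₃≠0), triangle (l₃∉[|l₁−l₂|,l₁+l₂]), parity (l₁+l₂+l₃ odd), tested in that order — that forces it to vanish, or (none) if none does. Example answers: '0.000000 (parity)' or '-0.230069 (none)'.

m-sum 0 ✓  L=10 even ✓  2≤2≤8 ✓
Π(2lᵢ+1) = 7×11×5 = 385
triangle coeff Δ(3,5,2) = 1/2310
Σ_t [3,3]: t=3:−1/144 = -1/144
(3j)²=10/231 [(3 5 2; 0 0 0)], sign=-1
Σ_t [2,2]: t=2:+1/1152 = 1/1152
(3j)²=1/154 [(3 5 2; 1 1 -2)], sign=+1
⇒ 4πI² = 25/231
I = (-1)√(25/231/(4π)) = -0.09280237
No selection rule forces the value: the integral is nonzero (none).

-0.092802 (none)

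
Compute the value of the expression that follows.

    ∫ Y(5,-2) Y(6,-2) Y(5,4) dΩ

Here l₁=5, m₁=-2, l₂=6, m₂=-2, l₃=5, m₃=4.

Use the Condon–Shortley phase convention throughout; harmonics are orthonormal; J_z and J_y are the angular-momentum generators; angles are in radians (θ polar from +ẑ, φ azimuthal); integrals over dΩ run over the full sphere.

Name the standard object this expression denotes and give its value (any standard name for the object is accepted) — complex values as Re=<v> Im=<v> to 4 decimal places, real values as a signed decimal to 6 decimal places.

Gaunt coefficient, +0.108910

This is a Gaunt coefficient — the integral of a triple product of spherical harmonics over the sphere.
m-sum 0 ✓  L=16 even ✓  1≤5≤11 ✓
Π(2lᵢ+1) = 11×13×11 = 1573
triangle coeff Δ(5,6,5) = 1/28588560
Σ_t [1,5]: t=1:−1/345600 t=2:+1/13824 t=3:−1/5184 t=4:+1/13824 t=5:−1/345600 = -7/129600
(3j)²=80/7293 [(5 6 5; 0 0 0)], sign=+1
Σ_t [3,4]: t=3:−1/103680 t=4:+1/207360 = -1/207360
(3j)²=21/2431 [(5 6 5; -2 -2 4)], sign=+1
⇒ 4πI² = 560/3757
I = (+1)√(560/3757/(4π)) = 0.10891018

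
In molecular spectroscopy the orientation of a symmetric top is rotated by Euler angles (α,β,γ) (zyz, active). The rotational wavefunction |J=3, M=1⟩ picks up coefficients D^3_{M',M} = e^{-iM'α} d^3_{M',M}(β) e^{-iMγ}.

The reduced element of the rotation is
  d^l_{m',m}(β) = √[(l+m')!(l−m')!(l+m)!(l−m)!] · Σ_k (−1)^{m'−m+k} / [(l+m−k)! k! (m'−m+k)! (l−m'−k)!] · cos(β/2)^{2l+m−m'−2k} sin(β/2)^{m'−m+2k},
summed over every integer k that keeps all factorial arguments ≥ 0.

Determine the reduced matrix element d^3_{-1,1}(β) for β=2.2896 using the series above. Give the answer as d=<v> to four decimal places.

d^3_{-1,1}(β=2.2896) via the finite sum:
c=cos(2.289600/2)=0.413228, s=sin(2.289600/2)=0.910627; N=√[2·24·24·2]=48.000000
k∈{2,3,4} keeps every argument non-negative
  k=2: (−1)^0·48.0000/(8)·0.4132^4·0.9106^2 = +0.145075
  k=3: (−1)^1·48.0000/(6)·0.4132^2·0.9106^4 = -0.939362
  k=4: (−1)^2·48.0000/(48)·0.4132^0·0.9106^6 = +0.570223
d^3_{-1,1}(2.2896) = +0.145075 -0.939362 +0.570223 = -0.224064

d=-0.2241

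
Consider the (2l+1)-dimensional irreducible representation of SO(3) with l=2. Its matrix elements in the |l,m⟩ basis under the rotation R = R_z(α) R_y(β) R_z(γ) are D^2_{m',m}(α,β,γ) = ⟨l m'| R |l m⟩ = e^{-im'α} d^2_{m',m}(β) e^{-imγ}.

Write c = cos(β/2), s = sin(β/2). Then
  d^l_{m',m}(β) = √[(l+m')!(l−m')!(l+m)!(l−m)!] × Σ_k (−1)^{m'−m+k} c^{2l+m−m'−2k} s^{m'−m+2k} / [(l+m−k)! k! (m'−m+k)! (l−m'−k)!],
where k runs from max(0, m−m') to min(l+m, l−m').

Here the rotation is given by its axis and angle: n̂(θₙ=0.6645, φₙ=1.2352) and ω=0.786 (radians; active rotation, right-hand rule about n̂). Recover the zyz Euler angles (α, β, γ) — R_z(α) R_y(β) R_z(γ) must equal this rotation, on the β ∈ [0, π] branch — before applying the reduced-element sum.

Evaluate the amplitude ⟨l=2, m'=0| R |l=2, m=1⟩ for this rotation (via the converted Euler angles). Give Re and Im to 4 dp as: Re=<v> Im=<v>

Axis–angle → zyz. n̂ = (sinθₙcosφₙ, sinθₙsinφₙ, cosθₙ) = (+0.203088, +0.582264, +0.787225), ω = 0.7860.
R = I cosω + sinω [n̂]ₓ + (1−cosω) n̂n̂ᵀ gives
  R = [+0.718779, -0.522302, +0.458865; +0.591672, +0.806126, -0.009242; -0.365076, +0.278141, +0.888458]
β = atan2(√(R₁₃²+R₂₃²), R₃₃) = 0.476823; α = atan2(R₂₃, R₁₃) mod 2π = 6.263048; γ = atan2(R₃₂, −R₃₁) mod 2π = 0.651055
Split into d^2_{0,1}(β=0.4768) × two z-phases.
With c≡cos(β/2)=0.971714 and s≡sin(β/2)=0.236159, N=[2·2·6·1]^{1/2}=4.898979
The bounds max(0,m−m')=1 and min(l+m,l−m')=2 give 2 terms
  k=1: (−1)^0·4.8990/(2)·0.9717^3·0.2362^1 = +0.530758
  k=2: (−1)^1·4.8990/(2)·0.9717^1·0.2362^3 = -0.031349
d^2_{0,1}(0.4768) = +0.530758 -0.031349 = +0.499408
D = (+1.000000+0.000000i)·(+0.499408)·(+0.795445-0.606026i) = +0.397252-0.302654i

Re=0.3973 Im=-0.3027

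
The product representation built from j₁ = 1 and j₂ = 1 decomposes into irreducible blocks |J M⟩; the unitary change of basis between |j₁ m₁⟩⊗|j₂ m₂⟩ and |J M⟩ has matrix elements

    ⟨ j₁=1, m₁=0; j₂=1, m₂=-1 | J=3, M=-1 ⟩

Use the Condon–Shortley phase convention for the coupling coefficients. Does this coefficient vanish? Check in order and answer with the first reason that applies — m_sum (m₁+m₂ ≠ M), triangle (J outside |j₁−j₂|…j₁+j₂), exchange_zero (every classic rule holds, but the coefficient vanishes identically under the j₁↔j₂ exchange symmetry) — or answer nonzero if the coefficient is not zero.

m-sum: m₁+m₂ = 0+(-1) = -1, M = -1  ✓
triangle: need |j₁−j₂| ≤ J ≤ j₁+j₂, i.e. J ∈ [0, 2]; J = 3 is outside ✗ ⇒ coefficient is 0

triangle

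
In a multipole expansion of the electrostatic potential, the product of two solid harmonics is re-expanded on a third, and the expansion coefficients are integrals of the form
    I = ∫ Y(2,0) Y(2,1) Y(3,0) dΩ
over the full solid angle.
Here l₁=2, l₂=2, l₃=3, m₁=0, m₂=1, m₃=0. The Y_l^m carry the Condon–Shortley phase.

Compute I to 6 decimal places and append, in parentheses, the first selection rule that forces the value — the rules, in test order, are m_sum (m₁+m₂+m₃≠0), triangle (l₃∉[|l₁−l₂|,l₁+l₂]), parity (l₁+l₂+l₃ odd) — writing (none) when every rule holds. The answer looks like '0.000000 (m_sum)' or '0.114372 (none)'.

m-sum = 0 + 1 + 0 = 1 ≠ 0 ⇒ I = 0

0.000000 (m_sum)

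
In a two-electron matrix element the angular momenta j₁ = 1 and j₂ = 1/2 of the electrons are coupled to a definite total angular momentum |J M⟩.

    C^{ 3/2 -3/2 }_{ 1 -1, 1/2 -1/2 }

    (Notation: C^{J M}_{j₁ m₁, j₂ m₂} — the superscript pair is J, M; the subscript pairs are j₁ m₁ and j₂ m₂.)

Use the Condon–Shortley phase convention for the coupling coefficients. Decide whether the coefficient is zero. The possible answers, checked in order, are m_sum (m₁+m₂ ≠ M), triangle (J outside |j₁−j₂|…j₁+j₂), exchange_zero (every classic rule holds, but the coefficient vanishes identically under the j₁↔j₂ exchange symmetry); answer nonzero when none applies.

m-sum: m₁+m₂ = -1+(-1/2) = -3/2, M = -3/2  ✓
triangle: |j₁−j₂| = 1/2 ≤ J = 3/2 ≤ j₁+j₂ = 3/2  ✓
exchange: j₁≠j₂ or m₁≠m₂ — the exchange symmetry imposes no constraint here
value check: CG = +1 = +1.000000 ≠ 0

nonzero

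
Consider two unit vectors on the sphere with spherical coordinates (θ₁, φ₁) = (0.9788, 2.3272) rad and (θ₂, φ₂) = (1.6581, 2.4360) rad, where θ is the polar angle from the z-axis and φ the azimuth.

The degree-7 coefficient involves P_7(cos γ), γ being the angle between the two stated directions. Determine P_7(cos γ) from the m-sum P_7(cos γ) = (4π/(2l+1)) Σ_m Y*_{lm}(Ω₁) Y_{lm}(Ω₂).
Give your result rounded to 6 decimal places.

Addition theorem: P_7(cos γ) = (4π/15) Σ_m Y*_{lm}(Ω₁) Y_{lm}(Ω₂), m = −7…7:
  term(m=-7) = 0.04774 - 0.04552j   from Y*(Ω₁)=-0.11315 - 0.07453j, Y(Ω₂)=-0.10946 + 0.47440j
  term(m=-6) = -0.04318 + 0.03302j   from Y*(Ω₁)=0.05901 + 0.33577j, Y(Ω₂)=0.07346 + 0.14151j
  term(m=-5) = -0.12216 + 0.07389j   from Y*(Ω₁)=0.26297 - 0.35288j, Y(Ω₂)=-0.30050 - 0.12225j
  term(m=-4) = 0.03374 - 0.01569j   from Y*(Ω₁)=-0.20214 + 0.02355j, Y(Ω₂)=-0.17359 + 0.05738j
  term(m=-3) = -0.06051 + 0.02048j   from Y*(Ω₁)=-0.17847 - 0.14984j, Y(Ω₂)=0.14235 - 0.23429j
  term(m=-2) = 0.06067 - 0.01342j   from Y*(Ω₁)=0.01877 + 0.32333j, Y(Ω₂)=-0.03049 - 0.18943j
  term(m=-1) = -0.02675 + 0.00292j   from Y*(Ω₁)=-0.07253 + 0.07687j, Y(Ω₂)=0.19385 + 0.16514j
  term(m=+0) = 0.06551 + 0.00000j   from Y*(Ω₁)=0.33703 + 0.00000j, Y(Ω₂)=0.19437 + 0.00000j
  term(m=+1) = -0.02675 - 0.00292j   from Y*(Ω₁)=0.07253 + 0.07687j, Y(Ω₂)=-0.19385 + 0.16514j
  term(m=+2) = 0.06067 + 0.01342j   from Y*(Ω₁)=0.01877 - 0.32333j, Y(Ω₂)=-0.03049 + 0.18943j
  term(m=+3) = -0.06051 - 0.02048j   from Y*(Ω₁)=0.17847 - 0.14984j, Y(Ω₂)=-0.14235 - 0.23429j
  term(m=+4) = 0.03374 + 0.01569j   from Y*(Ω₁)=-0.20214 - 0.02355j, Y(Ω₂)=-0.17359 - 0.05738j
  term(m=+5) = -0.12216 - 0.07389j   from Y*(Ω₁)=-0.26297 - 0.35288j, Y(Ω₂)=0.30050 - 0.12225j
  term(m=+6) = -0.04318 - 0.03302j   from Y*(Ω₁)=0.05901 - 0.33577j, Y(Ω₂)=0.07346 - 0.14151j
  term(m=+7) = 0.04774 + 0.04552j   from Y*(Ω₁)=0.11315 - 0.07453j, Y(Ω₂)=0.10946 + 0.47440j
Σ over m = -0.15540 - 0.00000j; ×(4π/15) → -0.13019 - 0.00000j. Real part: -0.130185

-0.130185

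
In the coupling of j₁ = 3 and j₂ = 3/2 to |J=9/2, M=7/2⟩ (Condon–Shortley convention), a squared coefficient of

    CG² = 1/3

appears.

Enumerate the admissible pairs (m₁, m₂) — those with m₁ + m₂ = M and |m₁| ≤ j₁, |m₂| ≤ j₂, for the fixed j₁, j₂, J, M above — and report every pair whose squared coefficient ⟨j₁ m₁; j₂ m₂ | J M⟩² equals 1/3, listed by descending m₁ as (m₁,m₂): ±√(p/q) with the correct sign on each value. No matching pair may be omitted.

Admissible pairs with m₁+m₂ = M = 7/2: (2,3/2), (3,1/2)
  (m₁,m₂)=(3,1/2): CG² = 1/3, CG = +√(1/3)   ← matches the target
  (m₁,m₂)=(2,3/2): CG² = 2/3, CG = +√(2/3)
Pairs with CG² = 1/3: (3,1/2): +√(1/3)

(3,1/2): +√(1/3)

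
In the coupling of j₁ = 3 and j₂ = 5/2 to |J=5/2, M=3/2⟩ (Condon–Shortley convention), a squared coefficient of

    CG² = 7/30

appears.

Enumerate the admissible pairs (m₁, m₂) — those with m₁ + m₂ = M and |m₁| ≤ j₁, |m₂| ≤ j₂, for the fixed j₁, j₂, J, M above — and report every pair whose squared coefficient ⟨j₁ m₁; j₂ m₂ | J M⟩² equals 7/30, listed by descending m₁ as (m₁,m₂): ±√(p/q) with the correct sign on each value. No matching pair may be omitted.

(0,3/2): +√(7/30)

Admissible pairs with m₁+m₂ = M = 3/2: (-1,5/2), (0,3/2), (1,1/2), (2,-1/2), (3,-3/2)
  (m₁,m₂)=(3,-3/2): CG² = 8/21, CG = +√(8/21)
  (m₁,m₂)=(2,-1/2): CG² = 1/14, CG = −√(1/14)
  (m₁,m₂)=(1,1/2): CG² = 1/35, CG = −√(1/35)
  (m₁,m₂)=(0,3/2): CG² = 7/30, CG = +√(7/30)   ← matches the target
  (m₁,m₂)=(-1,5/2): CG² = 2/7, CG = −√(2/7)
Pairs with CG² = 7/30: (0,3/2): +√(7/30)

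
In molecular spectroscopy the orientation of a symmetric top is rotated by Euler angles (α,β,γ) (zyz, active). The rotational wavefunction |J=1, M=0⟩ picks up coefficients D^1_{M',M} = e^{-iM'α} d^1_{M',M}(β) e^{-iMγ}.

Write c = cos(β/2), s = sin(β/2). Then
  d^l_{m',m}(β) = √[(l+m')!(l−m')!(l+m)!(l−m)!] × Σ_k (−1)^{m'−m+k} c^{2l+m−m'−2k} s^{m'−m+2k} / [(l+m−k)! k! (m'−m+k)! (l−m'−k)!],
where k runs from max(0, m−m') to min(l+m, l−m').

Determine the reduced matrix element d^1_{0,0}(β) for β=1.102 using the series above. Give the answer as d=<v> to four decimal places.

d^1_{0,0}(β=1.1020) via the finite sum:
Half-angle: c=0.852001, s=0.523539. N=√(1·1·1·1)=1.000000
k: max(0,(0)−(0))=0 … min(1+(0),1−(0))=1
  k=0: (−1)^0·1.0000/(1)·0.8520^2·0.5235^0 = +0.725906
  k=1: (−1)^1·1.0000/(1)·0.8520^0·0.5235^2 = -0.274094
d^1_{0,0}(1.1020) = +0.725906 -0.274094 = +0.451813

d=0.4518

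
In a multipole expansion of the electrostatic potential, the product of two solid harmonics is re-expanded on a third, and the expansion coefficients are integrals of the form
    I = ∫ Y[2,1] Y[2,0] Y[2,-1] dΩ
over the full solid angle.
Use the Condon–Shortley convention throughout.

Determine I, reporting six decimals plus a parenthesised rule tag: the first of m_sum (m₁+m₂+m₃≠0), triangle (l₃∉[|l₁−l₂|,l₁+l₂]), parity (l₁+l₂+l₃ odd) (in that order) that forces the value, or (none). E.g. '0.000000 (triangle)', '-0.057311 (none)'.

-0.090112 (none)

Checks pass: Σm=0; 6 even; l₃=2∈[0,4].
(2·2+1)(2·2+1)(2·2+1) = 125
Δ: 2! 2! 2! / 7! → 1/630
sum: t=0:+1/8 t=1:−1/1 t=2:+1/8 = -3/4
3j²(2 2 2; 0 0 0) = Δ·Π!·Σ² = 2/35  (sign -1)
sum: t=0:+1/4 t=1:−1/2 = -1/4
3j²(2 2 2; 1 0 -1) = Δ·Π!·Σ² = 1/70  (sign +1)
combine: 4πI² = 125·2/35·1/70 = 5/49
take √, sign -1: I = -0.09011188
No selection rule forces the value: the integral is nonzero (none).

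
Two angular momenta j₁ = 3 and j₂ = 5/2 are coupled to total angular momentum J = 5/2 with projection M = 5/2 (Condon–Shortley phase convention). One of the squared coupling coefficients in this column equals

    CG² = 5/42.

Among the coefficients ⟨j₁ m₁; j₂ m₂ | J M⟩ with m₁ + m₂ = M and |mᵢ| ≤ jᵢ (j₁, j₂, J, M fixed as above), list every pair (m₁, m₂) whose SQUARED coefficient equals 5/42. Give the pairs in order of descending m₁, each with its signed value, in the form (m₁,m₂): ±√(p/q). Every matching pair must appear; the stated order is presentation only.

Admissible pairs with m₁+m₂ = M = 5/2: (0,5/2), (1,3/2), (2,1/2), (3,-1/2)
  (m₁,m₂)=(3,-1/2): CG² = 5/21, CG = +√(5/21)
  (m₁,m₂)=(2,1/2): CG² = 5/14, CG = −√(5/14)
  (m₁,m₂)=(1,3/2): CG² = 2/7, CG = +√(2/7)
  (m₁,m₂)=(0,5/2): CG² = 5/42, CG = −√(5/42)   ← matches the target
Pairs with CG² = 5/42: (0,5/2): −√(5/42)

(0,5/2): −√(5/42)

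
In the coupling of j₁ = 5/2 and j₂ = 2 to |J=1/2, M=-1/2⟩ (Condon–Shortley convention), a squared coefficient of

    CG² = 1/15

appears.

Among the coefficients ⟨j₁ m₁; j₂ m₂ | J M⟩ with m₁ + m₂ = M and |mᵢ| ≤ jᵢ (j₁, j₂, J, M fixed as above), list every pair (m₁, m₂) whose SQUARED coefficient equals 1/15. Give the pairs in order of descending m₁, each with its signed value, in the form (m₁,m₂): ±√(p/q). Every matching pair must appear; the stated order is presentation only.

Admissible pairs with m₁+m₂ = M = -1/2: (-5/2,2), (-3/2,1), (-1/2,0), (1/2,-1), (3/2,-2)
  (m₁,m₂)=(3/2,-2): CG² = 1/15, CG = +√(1/15)   ← matches the target
  (m₁,m₂)=(1/2,-1): CG² = 2/15, CG = −√(2/15)
  (m₁,m₂)=(-1/2,0): CG² = 1/5, CG = +√(1/5)
  (m₁,m₂)=(-3/2,1): CG² = 4/15, CG = −√(4/15)
  (m₁,m₂)=(-5/2,2): CG² = 1/3, CG = +√(1/3)
Pairs with CG² = 1/15: (3/2,-2): +√(1/15)

(3/2,-2): +√(1/15)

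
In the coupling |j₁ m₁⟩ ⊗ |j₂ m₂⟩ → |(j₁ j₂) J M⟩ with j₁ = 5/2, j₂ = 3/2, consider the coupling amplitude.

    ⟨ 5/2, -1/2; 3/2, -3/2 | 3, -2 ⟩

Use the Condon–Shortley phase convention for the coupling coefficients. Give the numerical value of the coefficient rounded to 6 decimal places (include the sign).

+√(1/2) = +0.707107

j₁+j₂−J=1  J+j₁−j₂=4  J−j₁+j₂=2  j₁+j₂+J+1=8
(j₁±m₁, j₂±m₂, J±M) = (2,3,0,3,1,5)
P² = 72
sum k=0..0:
  [0] +1/12 = 1/12
S = 1/12
C² = P²·S² = 1/2 ; C = +0.707107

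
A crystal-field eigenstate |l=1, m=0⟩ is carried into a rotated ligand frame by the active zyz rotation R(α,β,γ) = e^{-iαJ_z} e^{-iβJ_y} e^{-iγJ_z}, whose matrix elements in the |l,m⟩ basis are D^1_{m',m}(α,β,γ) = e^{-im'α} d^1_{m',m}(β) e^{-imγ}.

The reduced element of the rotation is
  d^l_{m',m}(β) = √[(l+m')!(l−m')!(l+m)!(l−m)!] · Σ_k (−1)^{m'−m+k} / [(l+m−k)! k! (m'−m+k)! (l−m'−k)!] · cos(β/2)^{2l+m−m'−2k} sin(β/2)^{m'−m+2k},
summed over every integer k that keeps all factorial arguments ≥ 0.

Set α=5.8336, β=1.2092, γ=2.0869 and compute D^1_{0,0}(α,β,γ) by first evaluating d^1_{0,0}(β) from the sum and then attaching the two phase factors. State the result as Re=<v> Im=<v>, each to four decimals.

Re=0.3538 Im=0.0000

D^1_{0,0}(5.8336,1.2092,2.0869) = e^{-i·0·5.8336}·d^1_{0,0}(1.2092)·e^{-i·0·2.0869}. Compute d first:
c=cos(1.209200/2)=0.822730, s=sin(1.209200/2)=0.568433; N=√[1·1·1·1]=1.000000
k: max(0,(0)−(0))=0 … min(1+(0),1−(0))=1
  k=0: (−1)^0·1.0000/(1)·0.8227^2·0.5684^0 = +0.676884
  k=1: (−1)^1·1.0000/(1)·0.8227^0·0.5684^2 = -0.323116
d^1_{0,0}(1.2092) = +0.676884 -0.323116 = +0.353768
Phases: e^{-i·(0)·5.8336}=+1.000000+0.000000i, e^{-i·(0)·2.0869}=+1.000000+0.000000i ⇒ D=+0.353768+0.000000i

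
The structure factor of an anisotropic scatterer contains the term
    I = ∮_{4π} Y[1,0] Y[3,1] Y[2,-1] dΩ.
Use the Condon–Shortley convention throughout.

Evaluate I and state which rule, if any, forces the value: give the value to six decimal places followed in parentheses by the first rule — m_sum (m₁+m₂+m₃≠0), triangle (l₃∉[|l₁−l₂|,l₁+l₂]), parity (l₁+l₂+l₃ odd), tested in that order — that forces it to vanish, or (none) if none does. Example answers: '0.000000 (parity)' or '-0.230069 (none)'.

-0.233597 (none)

Rules hold: Σm=0, L=6 even, 2≤2≤4.
N = 3·7·5 = 105
Δ = 2!·0!·4!/7! = 1/105
Racah Σ t=1..1: t=1:−1/4 = -1/4
⇒ 3j(1 3 2; 0 0 0)² = 3/35, sgn -1
Racah Σ t=1..1: t=1:−1/6 = -1/6
⇒ 3j(1 3 2; 0 1 -1)² = 8/105, sgn +1
4πI² = N·(3j₀)²·(3jₘ)² = 24/35
I = -1·√(0.685714/4π) = -0.23359668
No selection rule forces the value: the integral is nonzero (none).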